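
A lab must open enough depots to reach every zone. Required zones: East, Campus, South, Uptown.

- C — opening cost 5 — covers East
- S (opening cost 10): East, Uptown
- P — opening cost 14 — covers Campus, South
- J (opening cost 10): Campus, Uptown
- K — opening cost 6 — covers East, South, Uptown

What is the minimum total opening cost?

16

Choose J and K: together they cover East, Campus, South, Uptown — every zone.
Total opening cost: 10 + 6 = 16.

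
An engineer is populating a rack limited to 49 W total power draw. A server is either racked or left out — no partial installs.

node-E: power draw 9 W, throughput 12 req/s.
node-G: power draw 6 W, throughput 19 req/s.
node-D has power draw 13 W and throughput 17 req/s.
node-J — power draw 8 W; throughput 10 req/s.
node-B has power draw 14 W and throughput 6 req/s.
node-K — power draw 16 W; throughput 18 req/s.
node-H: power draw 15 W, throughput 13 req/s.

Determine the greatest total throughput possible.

66

Treat it as a binary knapsack problem.
node-E + node-G + node-D + node-K: power draw 9 + 6 + 13 + 16 = 44 ≤ 49, throughput 12 + 19 + 17 + 18 = 66.
node-E + node-G + node-K + node-H: power draw 9 + 6 + 16 + 15 = 46 ≤ 49, throughput 12 + 19 + 18 + 13 = 62.
node-G + node-D + node-J + node-K: power draw 6 + 13 + 8 + 16 = 43 ≤ 49, throughput 19 + 17 + 10 + 18 = 64.
Best is node-E, node-G, node-D, and node-K with total throughput 66.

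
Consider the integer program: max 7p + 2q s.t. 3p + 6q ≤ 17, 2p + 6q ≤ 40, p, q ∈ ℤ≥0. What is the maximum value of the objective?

35

(p,q)=(5,0): 3·5+6·0=15≤17, 2·5+6·0=10≤40, objective 35.
(p,q)=(4,0): 3·4+6·0=12≤17, 2·4+6·0=8≤40, objective 28.
No feasible integer point exceeds 35.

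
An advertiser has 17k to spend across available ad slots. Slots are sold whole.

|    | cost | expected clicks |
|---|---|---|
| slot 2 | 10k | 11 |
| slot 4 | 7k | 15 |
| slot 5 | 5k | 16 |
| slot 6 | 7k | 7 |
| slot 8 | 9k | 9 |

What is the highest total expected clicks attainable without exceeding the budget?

31

Allowing fractional choices, the relaxed optimum would be about 36.5, but ad slots are indivisible.
slot 2 + slot 5: cost 10 + 5 = 15 ≤ 17, expected clicks 11 + 16 = 27.
slot 2 + slot 4: cost 10 + 7 = 17 ≤ 17, expected clicks 11 + 15 = 26.
slot 4 + slot 5: cost 7 + 5 = 12 ≤ 17, expected clicks 15 + 16 = 31.
Best is slot 4 and slot 5 with total expected clicks 31.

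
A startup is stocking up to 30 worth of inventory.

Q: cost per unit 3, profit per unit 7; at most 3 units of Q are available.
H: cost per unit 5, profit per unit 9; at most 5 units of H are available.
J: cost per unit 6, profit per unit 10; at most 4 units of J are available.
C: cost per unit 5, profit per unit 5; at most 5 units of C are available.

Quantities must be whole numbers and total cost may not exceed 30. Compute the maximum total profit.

3×Q, 3×H, and 1×J: cost 30 ≤ 30, profit 3·7 + 3·9 + 1·10 = 58.
3×Q and 4×H: cost 29 ≤ 30, profit 3·7 + 4·9 = 57.
Best is 58.

58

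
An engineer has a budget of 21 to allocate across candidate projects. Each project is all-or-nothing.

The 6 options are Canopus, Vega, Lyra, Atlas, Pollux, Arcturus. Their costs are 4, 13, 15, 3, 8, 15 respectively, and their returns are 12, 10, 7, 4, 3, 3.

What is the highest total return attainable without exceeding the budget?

Allowing fractional choices, the relaxed optimum would be about 26.5, but projects are indivisible.
Canopus + Vega + Atlas: cost 4 + 13 + 3 = 20 ≤ 21, return 12 + 10 + 4 = 26.
Canopus + Vega: cost 4 + 13 = 17 ≤ 21, return 12 + 10 = 22.
Best is Canopus, Vega, and Atlas with total return 26.

26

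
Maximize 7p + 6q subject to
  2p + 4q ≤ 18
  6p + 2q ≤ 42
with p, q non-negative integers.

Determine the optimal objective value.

49

Relaxing integrality, the LP optimum is 53.40 at (p,q) = (6.6, 1.2), which is not an integer point.
(p,q)=(7,0): 2·7+4·0=14≤18, 6·7+2·0=42≤42, objective 49.
(p,q)=(6,1): 2·6+4·1=16≤18, 6·6+2·1=38≤42, objective 48.
Maximum is 49 at (p,q)=(7,0).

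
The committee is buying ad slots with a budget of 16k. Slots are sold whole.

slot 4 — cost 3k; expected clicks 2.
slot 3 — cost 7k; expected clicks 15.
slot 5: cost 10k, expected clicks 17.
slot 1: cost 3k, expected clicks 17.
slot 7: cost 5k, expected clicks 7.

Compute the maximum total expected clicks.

39

Take slot 3, slot 1, and slot 7: cost 7 + 3 + 5 = 15 ≤ 16, expected clicks 15 + 17 + 7 = 39.
No other feasible combination does better.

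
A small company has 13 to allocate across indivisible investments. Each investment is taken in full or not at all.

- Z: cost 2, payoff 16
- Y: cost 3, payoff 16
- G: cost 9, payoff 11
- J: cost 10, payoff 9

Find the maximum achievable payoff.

32

Allowing fractional choices, the relaxed optimum would be about 41.8, but investments are indivisible.
Y + G: cost 3 + 9 = 12 ≤ 13, payoff 16 + 11 = 27.
Z + G: cost 2 + 9 = 11 ≤ 13, payoff 16 + 11 = 27.
Z + Y: cost 2 + 3 = 5 ≤ 13, payoff 16 + 16 = 32.
Best is Z and Y with total payoff 32.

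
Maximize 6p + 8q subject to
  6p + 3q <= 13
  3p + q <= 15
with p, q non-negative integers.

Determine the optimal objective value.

32

(p,q)=(0,4) is feasible, giving 32.
(p,q)=(0,3) is feasible, giving 24.
Maximum is 32 at (p,q)=(0,4).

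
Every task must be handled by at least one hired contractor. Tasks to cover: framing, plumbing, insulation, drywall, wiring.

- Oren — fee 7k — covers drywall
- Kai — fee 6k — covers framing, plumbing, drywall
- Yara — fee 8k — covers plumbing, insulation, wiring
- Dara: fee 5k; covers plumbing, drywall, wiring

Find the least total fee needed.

The greedy cost-per-new-task heuristic would pick Dara, Kai, and Yara for 19, but a cheaper cover exists.
Choose Kai and Yara: together they cover framing, plumbing, insulation, drywall, wiring — every task.
Total fee: 6 + 8 = 14.
No cover costs less than 14.

14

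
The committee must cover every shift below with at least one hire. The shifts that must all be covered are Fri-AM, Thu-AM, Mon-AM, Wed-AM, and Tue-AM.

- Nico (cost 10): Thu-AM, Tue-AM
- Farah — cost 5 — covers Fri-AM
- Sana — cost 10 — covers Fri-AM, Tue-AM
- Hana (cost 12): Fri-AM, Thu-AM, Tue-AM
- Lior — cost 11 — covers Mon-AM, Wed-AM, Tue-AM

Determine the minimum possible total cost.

The greedy cost-per-new-shift heuristic would pick Lior, Farah, and Nico for 26, but a cheaper cover exists.
Choose Hana and Lior: together they cover Fri-AM, Thu-AM, Mon-AM, Wed-AM, Tue-AM — every shift.
Total cost: 12 + 11 = 23.
No cover costs less than 23.

23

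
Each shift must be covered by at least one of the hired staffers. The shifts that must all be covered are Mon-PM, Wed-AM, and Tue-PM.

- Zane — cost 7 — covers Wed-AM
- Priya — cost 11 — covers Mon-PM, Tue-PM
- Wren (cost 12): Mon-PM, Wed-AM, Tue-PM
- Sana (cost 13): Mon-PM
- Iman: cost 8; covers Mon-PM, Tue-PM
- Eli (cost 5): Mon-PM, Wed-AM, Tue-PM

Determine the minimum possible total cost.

Eli alone covers Mon-PM, Wed-AM, Tue-PM — every shift.
Total cost: 5.
No cover costs less than 5.

5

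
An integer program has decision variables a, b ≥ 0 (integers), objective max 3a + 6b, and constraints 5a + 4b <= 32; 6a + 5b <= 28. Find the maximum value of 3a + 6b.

Relaxing integrality, the LP optimum is 33.60 at (a,b) = (0, 5.6), which is not an integer point.
(a,b)=(0,5) is feasible, giving 30.
(a,b)=(1,4) is feasible, giving 27.
(a,b)=(0,4) is feasible, giving 24.
No feasible integer point exceeds 30.

30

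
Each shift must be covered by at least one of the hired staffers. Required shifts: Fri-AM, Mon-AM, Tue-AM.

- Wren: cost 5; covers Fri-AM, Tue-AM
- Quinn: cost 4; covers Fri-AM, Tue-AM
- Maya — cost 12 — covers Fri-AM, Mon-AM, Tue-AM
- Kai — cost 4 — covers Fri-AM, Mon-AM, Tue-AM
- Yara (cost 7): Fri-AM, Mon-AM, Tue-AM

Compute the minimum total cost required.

Kai alone covers Fri-AM, Mon-AM, Tue-AM — every shift.
Total cost: 4.
No cover costs less than 4.

4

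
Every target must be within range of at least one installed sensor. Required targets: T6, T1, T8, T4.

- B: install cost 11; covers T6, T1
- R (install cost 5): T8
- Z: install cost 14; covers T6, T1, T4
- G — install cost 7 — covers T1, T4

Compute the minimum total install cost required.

19

Choose R and Z: together they cover T6, T1, T8, T4 — every target.
Total install cost: 5 + 14 = 19.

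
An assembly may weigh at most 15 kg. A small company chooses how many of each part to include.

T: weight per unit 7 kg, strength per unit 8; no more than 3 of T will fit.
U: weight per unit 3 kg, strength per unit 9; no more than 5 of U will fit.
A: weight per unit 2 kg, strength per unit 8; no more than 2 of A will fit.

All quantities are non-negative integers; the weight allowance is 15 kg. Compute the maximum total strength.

Take 5×U: weight 15 ≤ 15, strength 5·9 = 45.
No other integer combination yields more.

45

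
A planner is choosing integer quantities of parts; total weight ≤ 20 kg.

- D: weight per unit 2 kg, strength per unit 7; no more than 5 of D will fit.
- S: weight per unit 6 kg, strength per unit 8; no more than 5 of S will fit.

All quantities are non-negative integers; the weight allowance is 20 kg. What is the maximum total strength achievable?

44

Take 4×D and 2×S: weight 20 ≤ 20, strength 4·7 + 2·8 = 44.
No other integer combination yields more.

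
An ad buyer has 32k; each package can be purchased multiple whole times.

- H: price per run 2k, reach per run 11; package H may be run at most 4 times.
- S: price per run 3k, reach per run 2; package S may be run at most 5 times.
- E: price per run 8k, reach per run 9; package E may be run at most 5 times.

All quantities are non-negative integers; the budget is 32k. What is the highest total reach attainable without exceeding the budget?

4×H and 3×E: price 32 ≤ 32, reach 4·11 + 3·9 = 71.
4×H, 2×S, and 2×E: price 30 ≤ 32, reach 4·11 + 2·2 + 2·9 = 66.
Best is 71.

71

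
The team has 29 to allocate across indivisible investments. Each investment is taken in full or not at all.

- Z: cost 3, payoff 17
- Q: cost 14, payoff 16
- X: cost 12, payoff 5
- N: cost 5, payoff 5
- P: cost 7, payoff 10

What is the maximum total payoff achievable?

Treat it as a binary knapsack problem.
Take Z, Q, N, and P: cost 3 + 14 + 5 + 7 = 29 ≤ 29, payoff 17 + 16 + 5 + 10 = 48.
No other feasible combination does better.

48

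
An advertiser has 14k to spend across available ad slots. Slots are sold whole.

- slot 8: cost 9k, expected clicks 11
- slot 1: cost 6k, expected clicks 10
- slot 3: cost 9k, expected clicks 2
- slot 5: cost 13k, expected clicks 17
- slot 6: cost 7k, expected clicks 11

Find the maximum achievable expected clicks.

This is an integer program with binary decision variables.
slot 5: cost 13 ≤ 14, expected clicks 17.
slot 1 + slot 6: cost 6 + 7 = 13 ≤ 14, expected clicks 10 + 11 = 21.
slot 6: cost 7 ≤ 14, expected clicks 11.
Best is slot 1 and slot 6 with total expected clicks 21.

21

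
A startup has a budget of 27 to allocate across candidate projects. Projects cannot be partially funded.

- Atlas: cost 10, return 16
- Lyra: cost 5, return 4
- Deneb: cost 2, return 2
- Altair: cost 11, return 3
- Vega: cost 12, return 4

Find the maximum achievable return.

This is an integer program with binary decision variables.
Take Atlas, Lyra, and Vega: cost 10 + 5 + 12 = 27 ≤ 27, return 16 + 4 + 4 = 24.
No other feasible combination does better.

24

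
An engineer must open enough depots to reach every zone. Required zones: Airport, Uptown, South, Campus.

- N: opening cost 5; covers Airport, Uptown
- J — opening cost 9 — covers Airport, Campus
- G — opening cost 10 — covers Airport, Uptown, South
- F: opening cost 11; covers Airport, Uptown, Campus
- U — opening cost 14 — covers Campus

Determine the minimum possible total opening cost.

The greedy cost-per-new-zone heuristic would pick N, J, and G for 24, but a cheaper cover exists.
Choose J and G: together they cover Airport, Uptown, South, Campus — every zone.
Total opening cost: 9 + 10 = 19.
No cover costs less than 19.

19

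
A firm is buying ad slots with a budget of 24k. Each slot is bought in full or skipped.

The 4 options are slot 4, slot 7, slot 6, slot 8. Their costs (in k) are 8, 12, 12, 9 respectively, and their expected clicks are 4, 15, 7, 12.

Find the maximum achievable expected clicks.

This is a 0-1 knapsack instance.
Allowing fractional choices, the relaxed optimum would be about 28.8, but ad slots are indivisible.
slot 7 + slot 8: cost 12 + 9 = 21 ≤ 24, expected clicks 15 + 12 = 27.
slot 4 + slot 7: cost 8 + 12 = 20 ≤ 24, expected clicks 4 + 15 = 19.
slot 7 + slot 6: cost 12 + 12 = 24 ≤ 24, expected clicks 15 + 7 = 22.
Best is slot 7 and slot 8 with total expected clicks 27.

27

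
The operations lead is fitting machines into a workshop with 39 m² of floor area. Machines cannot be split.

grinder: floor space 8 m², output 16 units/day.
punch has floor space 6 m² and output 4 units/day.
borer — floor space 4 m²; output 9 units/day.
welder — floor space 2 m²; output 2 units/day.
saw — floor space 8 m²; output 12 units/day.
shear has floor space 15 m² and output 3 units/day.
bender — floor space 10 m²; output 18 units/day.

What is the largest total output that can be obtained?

61

This is a 0-1 knapsack instance.
Allowing fractional choices, the relaxed optimum would be about 61.2, but machines are indivisible.
grinder + borer + welder + saw + bender: floor space 8 + 4 + 2 + 8 + 10 = 32 ≤ 39, output 16 + 9 + 2 + 12 + 18 = 57.
grinder + punch + borer + saw + bender: floor space 8 + 6 + 4 + 8 + 10 = 36 ≤ 39, output 16 + 4 + 9 + 12 + 18 = 59.
grinder + punch + borer + welder + saw + bender: floor space 8 + 6 + 4 + 2 + 8 + 10 = 38 ≤ 39, output 16 + 4 + 9 + 2 + 12 + 18 = 61.
Best is grinder, punch, borer, welder, saw, and bender with total output 61.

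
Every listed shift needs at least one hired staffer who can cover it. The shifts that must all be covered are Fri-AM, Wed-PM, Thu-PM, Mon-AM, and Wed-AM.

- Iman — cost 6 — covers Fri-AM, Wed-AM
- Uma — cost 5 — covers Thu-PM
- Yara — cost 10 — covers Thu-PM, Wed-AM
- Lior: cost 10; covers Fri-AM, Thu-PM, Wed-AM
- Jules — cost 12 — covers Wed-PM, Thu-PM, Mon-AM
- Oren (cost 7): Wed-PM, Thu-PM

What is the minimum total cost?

18

This is a weighted set-cover instance.
The greedy cost-per-new-shift heuristic would pick Iman, Oren, and Jules for 25, but a cheaper cover exists.
Choose Iman and Jules: together they cover Fri-AM, Wed-PM, Thu-PM, Mon-AM, Wed-AM — every shift.
Total cost: 6 + 12 = 18.
No cover costs less than 18.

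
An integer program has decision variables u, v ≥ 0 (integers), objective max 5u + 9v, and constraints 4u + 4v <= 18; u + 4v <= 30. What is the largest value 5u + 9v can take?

(u,v)=(0,4): 4·0+4·4=16≤18, 1·0+4·4=16≤30, objective 36.
(u,v)=(1,3): 4·1+4·3=16≤18, 1·1+4·3=13≤30, objective 32.
(u,v)=(0,3): 4·0+4·3=12≤18, 1·0+4·3=12≤30, objective 27.
The best lattice point is (0,4), giving 36.

36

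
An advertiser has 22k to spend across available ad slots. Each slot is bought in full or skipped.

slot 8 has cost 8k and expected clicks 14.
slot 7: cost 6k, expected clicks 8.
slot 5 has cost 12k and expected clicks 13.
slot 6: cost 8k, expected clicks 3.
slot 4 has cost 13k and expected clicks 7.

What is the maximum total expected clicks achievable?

27

Treat it as a binary knapsack problem.
Allowing fractional choices, the relaxed optimum would be about 30.7, but ad slots are indivisible.
slot 8 + slot 7 + slot 6: cost 8 + 6 + 8 = 22 ≤ 22, expected clicks 14 + 8 + 3 = 25.
slot 8 + slot 5: cost 8 + 12 = 20 ≤ 22, expected clicks 14 + 13 = 27.
Best is slot 8 and slot 5 with total expected clicks 27.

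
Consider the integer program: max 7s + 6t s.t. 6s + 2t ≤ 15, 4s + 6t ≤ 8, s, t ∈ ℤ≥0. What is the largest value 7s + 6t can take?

14

(s,t)=(2,0): 6·2+2·0=12≤15, 4·2+6·0=8≤8, objective 14.
(s,t)=(1,0): 6·1+2·0=6≤15, 4·1+6·0=4≤8, objective 7.
No feasible integer point exceeds 14.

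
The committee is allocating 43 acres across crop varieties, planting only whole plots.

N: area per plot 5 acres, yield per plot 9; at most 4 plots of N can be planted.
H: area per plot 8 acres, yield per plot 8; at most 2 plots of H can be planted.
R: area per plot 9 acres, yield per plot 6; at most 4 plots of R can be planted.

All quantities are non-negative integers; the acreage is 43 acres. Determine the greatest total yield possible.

52

4×N and 2×H: area 36 ≤ 43, yield 4·9 + 2·8 = 52.
4×N, 1×H, and 1×R: area 37 ≤ 43, yield 4·9 + 1·8 + 1·6 = 50.
Best is 52.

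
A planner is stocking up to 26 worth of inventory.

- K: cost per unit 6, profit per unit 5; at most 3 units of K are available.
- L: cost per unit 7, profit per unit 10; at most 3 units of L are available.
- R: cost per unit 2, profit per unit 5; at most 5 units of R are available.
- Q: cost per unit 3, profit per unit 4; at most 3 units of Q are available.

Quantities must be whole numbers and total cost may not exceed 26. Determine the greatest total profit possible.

47

R has the best ratio (5/2); taking only R gives at most 5×5 = 25 (stopped by the supply cap of 5).
Mixing does better — 1×L, 5×R, and 3×Q: cost 26 ≤ 26, profit 1·10 + 5·5 + 3·4 = 47.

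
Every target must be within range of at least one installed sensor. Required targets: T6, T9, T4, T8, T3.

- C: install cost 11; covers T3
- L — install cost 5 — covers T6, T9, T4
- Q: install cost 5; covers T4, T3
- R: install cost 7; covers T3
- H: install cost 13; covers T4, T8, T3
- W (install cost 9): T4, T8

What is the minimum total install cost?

This is an integer covering problem.
The greedy cost-per-new-target heuristic would pick L, Q, and W for 19, but a cheaper cover exists.
Choose L and H: together they cover T6, T9, T4, T8, T3 — every target.
Total install cost: 5 + 13 = 18.
No cover costs less than 18.

18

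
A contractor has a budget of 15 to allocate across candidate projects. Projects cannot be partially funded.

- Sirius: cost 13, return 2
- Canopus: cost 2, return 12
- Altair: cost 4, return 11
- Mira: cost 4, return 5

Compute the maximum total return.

Allowing fractional choices, the relaxed optimum would be about 28.8, but projects are indivisible.
Canopus + Altair: cost 2 + 4 = 6 ≤ 15, return 12 + 11 = 23.
Canopus + Altair + Mira: cost 2 + 4 + 4 = 10 ≤ 15, return 12 + 11 + 5 = 28.
Canopus + Mira: cost 2 + 4 = 6 ≤ 15, return 12 + 5 = 17.
Best is Canopus, Altair, and Mira with total return 28.

28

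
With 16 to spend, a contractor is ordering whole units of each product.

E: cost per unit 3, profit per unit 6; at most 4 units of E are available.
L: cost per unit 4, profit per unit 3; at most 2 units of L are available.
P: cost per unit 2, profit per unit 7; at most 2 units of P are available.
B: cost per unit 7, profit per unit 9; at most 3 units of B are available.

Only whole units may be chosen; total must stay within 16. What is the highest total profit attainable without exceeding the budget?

38

P has the best ratio (7/2); taking only P gives at most 2×7 = 14 (stopped by the supply cap of 2).
Mixing does better — 4×E and 2×P: cost 16 ≤ 16, profit 4·6 + 2·7 = 38.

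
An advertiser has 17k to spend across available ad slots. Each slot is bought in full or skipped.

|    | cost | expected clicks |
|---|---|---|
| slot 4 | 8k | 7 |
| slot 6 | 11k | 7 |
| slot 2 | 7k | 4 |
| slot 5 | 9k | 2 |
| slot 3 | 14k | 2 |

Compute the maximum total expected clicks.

Allowing fractional choices, the relaxed optimum would be about 12.7, but ad slots are indivisible.
slot 4 + slot 2: cost 8 + 7 = 15 ≤ 17, expected clicks 7 + 4 = 11.
slot 4 + slot 5: cost 8 + 9 = 17 ≤ 17, expected clicks 7 + 2 = 9.
Best is slot 4 and slot 2 with total expected clicks 11.

11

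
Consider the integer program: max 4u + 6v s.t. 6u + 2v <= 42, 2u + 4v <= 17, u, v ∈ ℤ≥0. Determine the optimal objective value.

Relaxing integrality, the LP optimum is 32.20 at (u,v) = (6.7, 0.9), which is not an integer point.
(u,v)=(6,1): 6·6+2·1=38≤42, 2·6+4·1=16≤17, objective 30.
(u,v)=(7,0): 6·7+2·0=42≤42, 2·7+4·0=14≤17, objective 28.
The best lattice point is (6,1), giving 30.

30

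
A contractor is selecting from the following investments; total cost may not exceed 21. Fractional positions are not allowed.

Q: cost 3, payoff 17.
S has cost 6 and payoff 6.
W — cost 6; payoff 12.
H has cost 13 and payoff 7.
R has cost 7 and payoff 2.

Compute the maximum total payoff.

35

Q + W + R: cost 3 + 6 + 7 = 16 ≤ 21, payoff 17 + 12 + 2 = 31.
Q + W: cost 3 + 6 = 9 ≤ 21, payoff 17 + 12 = 29.
Q + S + W: cost 3 + 6 + 6 = 15 ≤ 21, payoff 17 + 6 + 12 = 35.
Best is Q, S, and W with total payoff 35.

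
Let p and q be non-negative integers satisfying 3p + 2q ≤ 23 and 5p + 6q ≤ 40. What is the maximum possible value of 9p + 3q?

63

Relaxing integrality, the LP optimum is 69.00 at (p,q) = (7.67, 0), which is not an integer point.
(p,q)=(7,0): 3·7+2·0=21≤23, 5·7+6·0=35≤40, objective 63.
(p,q)=(6,1): 3·6+2·1=20≤23, 5·6+6·1=36≤40, objective 57.
(p,q)=(6,0): 3·6+2·0=18≤23, 5·6+6·0=30≤40, objective 54.
The best lattice point is (7,0), giving 63.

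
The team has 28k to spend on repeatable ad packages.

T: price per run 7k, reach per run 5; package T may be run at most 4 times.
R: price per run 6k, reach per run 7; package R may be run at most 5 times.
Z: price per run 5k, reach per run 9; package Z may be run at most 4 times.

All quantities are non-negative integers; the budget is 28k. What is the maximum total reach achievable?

43

Z has the best ratio (9/5); taking only Z gives at most 4×9 = 36 (stopped by the supply cap of 4).
Mixing does better — 1×R and 4×Z: price 26 ≤ 28, reach 1·7 + 4·9 = 43.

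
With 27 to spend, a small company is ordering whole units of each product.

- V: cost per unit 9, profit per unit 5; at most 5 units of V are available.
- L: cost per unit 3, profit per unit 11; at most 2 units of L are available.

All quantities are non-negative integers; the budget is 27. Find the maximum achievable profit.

This is a bounded integer knapsack.
Take 2×V and 2×L: cost 24 ≤ 27, profit 2·5 + 2·11 = 32.
L has the best ratio (11/3) and is taken to its limit of 2; remaining capacity is filled optimally with the others.

32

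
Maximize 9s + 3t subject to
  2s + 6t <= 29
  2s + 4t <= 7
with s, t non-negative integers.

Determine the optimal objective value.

27

Relaxing integrality, the LP optimum is 31.50 at (s,t) = (3.5, 0), which is not an integer point.
(s,t)=(3,0): 2·3+6·0=6≤29, 2·3+4·0=6≤7, objective 27.
(s,t)=(2,0): 2·2+6·0=4≤29, 2·2+4·0=4≤7, objective 18.
No feasible integer point exceeds 27.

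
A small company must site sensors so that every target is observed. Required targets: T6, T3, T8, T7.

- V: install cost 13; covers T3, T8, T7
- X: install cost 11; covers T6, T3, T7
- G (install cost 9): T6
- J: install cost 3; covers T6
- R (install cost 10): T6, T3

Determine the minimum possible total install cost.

This is a weighted set-cover instance.
Choose V and J: together they cover T6, T3, T8, T7 — every target.
Total install cost: 13 + 3 = 16.
No cover costs less than 16.

16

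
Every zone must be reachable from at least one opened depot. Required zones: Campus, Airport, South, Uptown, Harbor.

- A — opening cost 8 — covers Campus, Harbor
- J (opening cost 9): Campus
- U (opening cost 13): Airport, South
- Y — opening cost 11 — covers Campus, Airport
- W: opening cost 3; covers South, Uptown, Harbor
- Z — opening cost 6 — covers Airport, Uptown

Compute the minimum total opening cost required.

Choose Y and W: together they cover Campus, Airport, South, Uptown, Harbor — every zone.
Total opening cost: 11 + 3 = 14.

14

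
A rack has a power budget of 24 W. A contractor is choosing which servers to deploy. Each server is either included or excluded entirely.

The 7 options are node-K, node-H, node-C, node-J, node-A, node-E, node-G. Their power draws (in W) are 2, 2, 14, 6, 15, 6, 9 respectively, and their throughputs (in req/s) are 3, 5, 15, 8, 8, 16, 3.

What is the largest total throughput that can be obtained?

Treat it as a binary knapsack problem.
Allowing fractional choices, the relaxed optimum would be about 40.6, but servers are indivisible.
node-H + node-C + node-E: power draw 2 + 14 + 6 = 22 ≤ 24, throughput 5 + 15 + 16 = 36.
node-K + node-C + node-E: power draw 2 + 14 + 6 = 22 ≤ 24, throughput 3 + 15 + 16 = 34.
node-K + node-H + node-C + node-E: power draw 2 + 2 + 14 + 6 = 24 ≤ 24, throughput 3 + 5 + 15 + 16 = 39.
Best is node-K, node-H, node-C, and node-E with total throughput 39.

39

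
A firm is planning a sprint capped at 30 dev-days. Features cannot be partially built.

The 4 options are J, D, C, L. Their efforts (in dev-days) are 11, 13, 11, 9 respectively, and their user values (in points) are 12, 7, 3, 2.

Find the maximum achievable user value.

19

This is an integer program with binary decision variables.
Allowing fractional choices, the relaxed optimum would be about 20.6, but features are indivisible.
J + C: effort 11 + 11 = 22 ≤ 30, user value 12 + 3 = 15.
J + L: effort 11 + 9 = 20 ≤ 30, user value 12 + 2 = 14.
J + D: effort 11 + 13 = 24 ≤ 30, user value 12 + 7 = 19.
Best is J and D with total user value 19.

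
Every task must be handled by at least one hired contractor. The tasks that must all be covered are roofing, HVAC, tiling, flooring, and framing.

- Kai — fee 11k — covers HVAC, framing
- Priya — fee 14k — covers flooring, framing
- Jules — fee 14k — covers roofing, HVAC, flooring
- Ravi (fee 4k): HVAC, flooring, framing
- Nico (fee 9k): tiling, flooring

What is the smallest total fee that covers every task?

This is an integer covering problem.
Choose Jules, Ravi, and Nico: together they cover roofing, HVAC, tiling, flooring, framing — every task.
Total fee: 14 + 4 + 9 = 27.
No cover costs less than 27.

27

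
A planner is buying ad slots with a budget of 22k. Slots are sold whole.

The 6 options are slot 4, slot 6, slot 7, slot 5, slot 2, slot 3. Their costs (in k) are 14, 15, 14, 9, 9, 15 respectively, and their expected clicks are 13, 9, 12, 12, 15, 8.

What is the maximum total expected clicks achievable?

This is an integer program with binary decision variables.
Allowing fractional choices, the relaxed optimum would be about 30.7, but ad slots are indivisible.
slot 5 + slot 2: cost 9 + 9 = 18 ≤ 22, expected clicks 12 + 15 = 27.
slot 2: cost 9 ≤ 22, expected clicks 15.
Best is slot 5 and slot 2 with total expected clicks 27.

27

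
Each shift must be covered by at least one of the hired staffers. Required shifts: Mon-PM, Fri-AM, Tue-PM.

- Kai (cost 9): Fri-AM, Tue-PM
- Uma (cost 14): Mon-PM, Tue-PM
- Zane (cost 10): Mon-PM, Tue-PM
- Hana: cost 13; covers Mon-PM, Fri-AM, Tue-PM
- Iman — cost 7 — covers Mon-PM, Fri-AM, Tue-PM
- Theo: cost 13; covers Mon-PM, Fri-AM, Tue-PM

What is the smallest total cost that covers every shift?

Iman alone covers Mon-PM, Fri-AM, Tue-PM — every shift.
Total cost: 7.

7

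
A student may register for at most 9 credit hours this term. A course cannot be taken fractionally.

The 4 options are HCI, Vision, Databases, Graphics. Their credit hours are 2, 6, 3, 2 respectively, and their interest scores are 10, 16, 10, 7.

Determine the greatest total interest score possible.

Vision + Databases: credit hours 6 + 3 = 9 ≤ 9, interest score 16 + 10 = 26.
HCI + Databases + Graphics: credit hours 2 + 3 + 2 = 7 ≤ 9, interest score 10 + 10 + 7 = 27.
HCI + Vision: credit hours 2 + 6 = 8 ≤ 9, interest score 10 + 16 = 26.
Best is HCI, Databases, and Graphics with total interest score 27.

27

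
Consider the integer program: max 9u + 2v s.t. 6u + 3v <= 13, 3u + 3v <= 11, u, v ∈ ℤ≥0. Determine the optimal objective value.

Relaxing integrality, the LP optimum is 19.50 at (u,v) = (2.17, 0), which is not an integer point.
(u,v)=(2,0): 6·2+3·0=12≤13, 3·2+3·0=6≤11, objective 18.
(u,v)=(1,1): 6·1+3·1=9≤13, 3·1+3·1=6≤11, objective 11.
(u,v)=(1,0): 6·1+3·0=6≤13, 3·1+3·0=3≤11, objective 9.
The best lattice point is (2,0), giving 18.

18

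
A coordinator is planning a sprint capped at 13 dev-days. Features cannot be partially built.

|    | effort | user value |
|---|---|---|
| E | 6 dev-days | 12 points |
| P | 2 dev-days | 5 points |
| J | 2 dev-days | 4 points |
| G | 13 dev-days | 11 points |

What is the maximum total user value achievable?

This is a 0-1 knapsack instance.
Allowing fractional choices, the relaxed optimum would be about 23.5, but features are indivisible.
E + P: effort 6 + 2 = 8 ≤ 13, user value 12 + 5 = 17.
E + P + J: effort 6 + 2 + 2 = 10 ≤ 13, user value 12 + 5 + 4 = 21.
Best is E, P, and J with total user value 21.

21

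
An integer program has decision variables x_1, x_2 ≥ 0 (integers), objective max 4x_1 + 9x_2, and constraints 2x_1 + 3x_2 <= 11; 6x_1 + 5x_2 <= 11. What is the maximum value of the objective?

18

(x_1,x_2)=(0,2): 2·0+3·2=6≤11, 6·0+5·2=10≤11, objective 18.
(x_1,x_2)=(1,1): 2·1+3·1=5≤11, 6·1+5·1=11≤11, objective 13.
(x_1,x_2)=(0,1): 2·0+3·1=3≤11, 6·0+5·1=5≤11, objective 9.
Maximum is 18 at (x_1,x_2)=(0,2).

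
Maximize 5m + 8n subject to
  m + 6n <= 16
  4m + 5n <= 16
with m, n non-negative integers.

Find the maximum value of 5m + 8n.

21

(m,n)=(1,2) is feasible, giving 21.
(m,n)=(2,1) is feasible, giving 18.
The best lattice point is (1,2), giving 21.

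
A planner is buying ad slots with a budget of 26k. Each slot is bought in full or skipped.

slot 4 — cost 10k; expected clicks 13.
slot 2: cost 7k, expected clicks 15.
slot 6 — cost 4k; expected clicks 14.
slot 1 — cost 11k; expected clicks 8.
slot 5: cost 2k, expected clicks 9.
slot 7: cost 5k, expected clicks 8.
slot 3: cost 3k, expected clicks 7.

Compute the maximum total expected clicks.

58

Take slot 4, slot 2, slot 6, slot 5, and slot 3: cost 10 + 7 + 4 + 2 + 3 = 26 ≤ 26, expected clicks 13 + 15 + 14 + 9 + 7 = 58.
No other feasible combination does better.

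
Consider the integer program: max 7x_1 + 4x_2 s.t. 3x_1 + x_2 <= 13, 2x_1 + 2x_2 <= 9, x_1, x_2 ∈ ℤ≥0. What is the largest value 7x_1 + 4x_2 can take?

Relaxing integrality, the LP optimum is 30.75 at (x_1,x_2) = (4.25, 0.25), which is not an integer point.
(x_1,x_2)=(4,0): 3·4+1·0=12≤13, 2·4+2·0=8≤9, objective 28.
(x_1,x_2)=(3,1): 3·3+1·1=10≤13, 2·3+2·1=8≤9, objective 25.
The best lattice point is (4,0), giving 28.

28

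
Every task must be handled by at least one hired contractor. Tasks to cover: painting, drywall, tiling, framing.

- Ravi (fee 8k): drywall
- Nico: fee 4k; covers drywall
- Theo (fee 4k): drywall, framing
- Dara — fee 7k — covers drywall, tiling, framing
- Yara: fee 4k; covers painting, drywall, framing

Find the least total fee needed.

Choose Dara and Yara: together they cover painting, drywall, tiling, framing — every task.
Total fee: 7 + 4 = 11.
No cover costs less than 11.

11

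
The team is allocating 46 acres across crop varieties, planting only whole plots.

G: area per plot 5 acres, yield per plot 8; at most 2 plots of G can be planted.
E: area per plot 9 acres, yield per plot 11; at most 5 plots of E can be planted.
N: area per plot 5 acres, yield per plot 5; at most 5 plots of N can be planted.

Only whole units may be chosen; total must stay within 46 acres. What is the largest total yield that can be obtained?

1×G, 4×E, and 1×N: area 46 ≤ 46, yield 1·8 + 4·11 + 1·5 = 57.
2×G and 4×E: area 46 ≤ 46, yield 2·8 + 4·11 = 60.
Best is 60.

60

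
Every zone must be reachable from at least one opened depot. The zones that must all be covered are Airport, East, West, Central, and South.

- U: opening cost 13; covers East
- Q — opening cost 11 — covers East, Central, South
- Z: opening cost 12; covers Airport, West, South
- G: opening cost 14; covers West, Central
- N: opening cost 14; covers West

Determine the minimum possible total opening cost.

23

Choose Q and Z: together they cover Airport, East, West, Central, South — every zone.
Total opening cost: 11 + 12 = 23.
No cover costs less than 23.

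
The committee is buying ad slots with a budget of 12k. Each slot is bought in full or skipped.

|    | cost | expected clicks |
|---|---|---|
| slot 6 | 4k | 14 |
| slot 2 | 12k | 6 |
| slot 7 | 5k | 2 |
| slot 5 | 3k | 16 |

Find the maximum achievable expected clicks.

This is a 0-1 knapsack instance.
Allowing fractional choices, the relaxed optimum would be about 32.5, but ad slots are indivisible.
slot 6 + slot 7 + slot 5: cost 4 + 5 + 3 = 12 ≤ 12, expected clicks 14 + 2 + 16 = 32.
slot 6 + slot 5: cost 4 + 3 = 7 ≤ 12, expected clicks 14 + 16 = 30.
slot 7 + slot 5: cost 5 + 3 = 8 ≤ 12, expected clicks 2 + 16 = 18.
Best is slot 6, slot 7, and slot 5 with total expected clicks 32.

32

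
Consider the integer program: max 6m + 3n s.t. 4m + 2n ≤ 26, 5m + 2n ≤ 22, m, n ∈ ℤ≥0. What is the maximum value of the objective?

(m,n)=(0,11): 4·0+2·11=22≤26, 5·0+2·11=22≤22, objective 33.
(m,n)=(0,10): 4·0+2·10=20≤26, 5·0+2·10=20≤22, objective 30.
No feasible integer point exceeds 33.

33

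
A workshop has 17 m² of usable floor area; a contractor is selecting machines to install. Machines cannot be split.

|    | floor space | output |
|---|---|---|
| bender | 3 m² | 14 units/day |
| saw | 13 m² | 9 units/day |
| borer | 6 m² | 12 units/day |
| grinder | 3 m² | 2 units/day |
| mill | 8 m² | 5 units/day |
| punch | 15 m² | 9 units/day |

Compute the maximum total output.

Take bender, borer, and mill: floor space 3 + 6 + 8 = 17 ≤ 17, output 14 + 12 + 5 = 31.
No other feasible combination does better.

31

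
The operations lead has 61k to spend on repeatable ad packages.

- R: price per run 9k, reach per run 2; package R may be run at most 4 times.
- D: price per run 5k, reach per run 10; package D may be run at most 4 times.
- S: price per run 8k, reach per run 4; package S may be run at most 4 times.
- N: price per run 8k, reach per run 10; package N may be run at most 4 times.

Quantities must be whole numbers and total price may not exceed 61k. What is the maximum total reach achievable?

This is a bounded integer knapsack.
D has the best ratio (10/5); taking only D gives at most 4×10 = 40 (stopped by the supply cap of 4).
Mixing does better — 4×D, 1×S, and 4×N: price 60 ≤ 61, reach 4·10 + 1·4 + 4·10 = 84.

84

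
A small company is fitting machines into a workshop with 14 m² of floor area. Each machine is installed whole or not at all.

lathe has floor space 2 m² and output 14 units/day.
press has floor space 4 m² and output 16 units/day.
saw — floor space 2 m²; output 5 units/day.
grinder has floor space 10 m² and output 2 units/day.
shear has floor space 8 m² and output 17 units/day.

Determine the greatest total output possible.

47

Allowing fractional choices, the relaxed optimum would be about 47.8, but machines are indivisible.
lathe + press + shear: floor space 2 + 4 + 8 = 14 ≤ 14, output 14 + 16 + 17 = 47.
lathe + saw + shear: floor space 2 + 2 + 8 = 12 ≤ 14, output 14 + 5 + 17 = 36.
press + saw + shear: floor space 4 + 2 + 8 = 14 ≤ 14, output 16 + 5 + 17 = 38.
Best is lathe, press, and shear with total output 47.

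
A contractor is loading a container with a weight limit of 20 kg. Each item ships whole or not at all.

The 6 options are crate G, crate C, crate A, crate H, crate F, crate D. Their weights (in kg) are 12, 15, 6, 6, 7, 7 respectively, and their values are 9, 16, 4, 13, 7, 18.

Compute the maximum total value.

Allowing fractional choices, the relaxed optimum would be about 38.5, but items are indivisible.
crate H + crate D: weight 6 + 7 = 13 ≤ 20, value 13 + 18 = 31.
crate A + crate H + crate D: weight 6 + 6 + 7 = 19 ≤ 20, value 4 + 13 + 18 = 35.
crate H + crate F + crate D: weight 6 + 7 + 7 = 20 ≤ 20, value 13 + 7 + 18 = 38.
Best is crate H, crate F, and crate D with total value 38.

38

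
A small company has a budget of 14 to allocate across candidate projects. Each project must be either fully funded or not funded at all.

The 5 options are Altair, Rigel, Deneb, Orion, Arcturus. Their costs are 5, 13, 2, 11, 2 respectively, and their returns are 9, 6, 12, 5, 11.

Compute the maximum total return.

32

Allowing fractional choices, the relaxed optimum would be about 34.3, but projects are indivisible.
Deneb + Arcturus: cost 2 + 2 = 4 ≤ 14, return 12 + 11 = 23.
Altair + Deneb + Arcturus: cost 5 + 2 + 2 = 9 ≤ 14, return 9 + 12 + 11 = 32.
Altair + Deneb: cost 5 + 2 = 7 ≤ 14, return 9 + 12 = 21.
Best is Altair, Deneb, and Arcturus with total return 32.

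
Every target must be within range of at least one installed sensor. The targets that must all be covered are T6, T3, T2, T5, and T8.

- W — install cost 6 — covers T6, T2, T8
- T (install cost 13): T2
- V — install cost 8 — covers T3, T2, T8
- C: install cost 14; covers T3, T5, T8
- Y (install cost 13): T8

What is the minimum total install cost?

20

This is a weighted set-cover instance.
Choose W and C: together they cover T6, T3, T2, T5, T8 — every target.
Total install cost: 6 + 14 = 20.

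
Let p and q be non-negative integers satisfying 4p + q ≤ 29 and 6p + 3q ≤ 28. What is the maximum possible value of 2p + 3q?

Relaxing integrality, the LP optimum is 28.00 at (p,q) = (0, 9.33), which is not an integer point.
(p,q)=(0,9): 4·0+1·9=9≤29, 6·0+3·9=27≤28, objective 27.
(p,q)=(0,8): 4·0+1·8=8≤29, 6·0+3·8=24≤28, objective 24.
The best lattice point is (0,9), giving 27.

27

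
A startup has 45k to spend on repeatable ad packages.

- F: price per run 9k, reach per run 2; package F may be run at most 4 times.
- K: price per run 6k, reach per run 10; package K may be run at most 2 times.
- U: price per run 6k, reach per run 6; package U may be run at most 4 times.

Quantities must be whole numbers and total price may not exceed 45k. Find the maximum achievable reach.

46

1×F, 2×K, and 4×U: price 45 ≤ 45, reach 1·2 + 2·10 + 4·6 = 46.
2×K and 4×U: price 36 ≤ 45, reach 2·10 + 4·6 = 44.
Best is 46.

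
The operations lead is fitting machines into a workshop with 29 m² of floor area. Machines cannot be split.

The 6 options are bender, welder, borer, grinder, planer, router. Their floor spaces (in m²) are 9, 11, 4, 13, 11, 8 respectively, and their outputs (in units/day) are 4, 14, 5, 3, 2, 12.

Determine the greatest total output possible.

31

bender + welder + router: floor space 9 + 11 + 8 = 28 ≤ 29, output 4 + 14 + 12 = 30.
welder + borer + router: floor space 11 + 4 + 8 = 23 ≤ 29, output 14 + 5 + 12 = 31.
Best is welder, borer, and router with total output 31.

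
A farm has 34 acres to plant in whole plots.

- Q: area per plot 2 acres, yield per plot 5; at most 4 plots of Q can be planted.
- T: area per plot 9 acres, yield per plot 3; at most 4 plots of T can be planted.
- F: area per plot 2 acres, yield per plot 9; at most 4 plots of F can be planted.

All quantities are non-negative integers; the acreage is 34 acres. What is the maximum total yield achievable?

Take 4×Q, 2×T, and 4×F: area 34 ≤ 34, yield 4·5 + 2·3 + 4·9 = 62.
F has the best ratio (9/2) and is taken to its limit of 4; remaining capacity is filled optimally with the others.

62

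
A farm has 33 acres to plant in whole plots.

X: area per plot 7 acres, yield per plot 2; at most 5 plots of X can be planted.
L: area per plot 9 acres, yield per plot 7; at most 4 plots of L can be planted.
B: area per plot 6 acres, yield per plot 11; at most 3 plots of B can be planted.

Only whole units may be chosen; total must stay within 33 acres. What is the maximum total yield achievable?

Take 1×L and 3×B: area 27 ≤ 33, yield 1·7 + 3·11 = 40.
B has the best ratio (11/6) and is taken to its limit of 3; remaining capacity is filled optimally with the others.

40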